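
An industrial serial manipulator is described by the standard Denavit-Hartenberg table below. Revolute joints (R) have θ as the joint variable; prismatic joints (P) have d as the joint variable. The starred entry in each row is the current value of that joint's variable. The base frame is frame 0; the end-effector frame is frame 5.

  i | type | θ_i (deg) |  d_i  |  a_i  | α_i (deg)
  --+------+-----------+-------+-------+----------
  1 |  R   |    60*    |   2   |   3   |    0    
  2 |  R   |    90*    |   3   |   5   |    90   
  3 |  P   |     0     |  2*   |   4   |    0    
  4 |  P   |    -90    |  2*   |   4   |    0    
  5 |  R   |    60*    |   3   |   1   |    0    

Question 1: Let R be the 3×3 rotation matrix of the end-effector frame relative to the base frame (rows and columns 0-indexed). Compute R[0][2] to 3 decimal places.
0.500

End-effector z-axis (col 2 of R) = (0.5000,0.8660,0.0000)
R[0][2] = 0.5000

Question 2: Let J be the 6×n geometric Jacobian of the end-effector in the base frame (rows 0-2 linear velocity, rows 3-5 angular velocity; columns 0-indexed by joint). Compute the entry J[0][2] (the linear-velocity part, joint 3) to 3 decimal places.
prismatic axis z_2 = (0.5000,0.8660,0.0000)
J_v[:, 2] = z_2; J_ω[:, 2] = (0,0,0)
entry J[0][2] = 0.5000

0.500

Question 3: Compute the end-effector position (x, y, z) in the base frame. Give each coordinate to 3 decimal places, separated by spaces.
after link 1: o_1 = (1.5000, 2.5981, 2.0000)
after link 2: o_2 = (-2.8301, 5.0981, 5.0000)
after link 3: o_3 = (-5.2942, 8.8301, 5.0000)
after link 4: o_4 = (-4.2942, 10.5622, 1.0000)
after link 5: o_5 = (-3.5442, 13.5933, 0.5000)

-3.544 13.593 0.500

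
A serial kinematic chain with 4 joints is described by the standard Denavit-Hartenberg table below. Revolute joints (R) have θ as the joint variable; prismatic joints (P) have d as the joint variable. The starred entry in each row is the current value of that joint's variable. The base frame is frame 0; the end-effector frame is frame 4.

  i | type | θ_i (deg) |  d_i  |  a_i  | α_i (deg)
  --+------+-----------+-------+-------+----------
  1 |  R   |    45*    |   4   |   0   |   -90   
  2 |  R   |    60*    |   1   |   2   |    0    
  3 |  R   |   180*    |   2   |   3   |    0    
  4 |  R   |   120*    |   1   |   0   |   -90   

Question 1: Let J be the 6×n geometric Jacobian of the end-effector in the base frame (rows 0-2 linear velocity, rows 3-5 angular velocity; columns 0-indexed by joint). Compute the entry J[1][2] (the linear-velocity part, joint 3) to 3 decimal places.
1.837

axis z_2 = (-0.7071,0.7071,0.0000); lever o_n−o_2 = (-3.1820,1.0607,2.5981)
cross product → J_v[:, 2] = (1.8371,1.8371,1.5000)
J_ω[:, 2] = z_2
entry J[1][2] = 1.8371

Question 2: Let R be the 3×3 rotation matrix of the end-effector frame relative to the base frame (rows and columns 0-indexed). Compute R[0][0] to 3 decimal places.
End-effector x-axis (col 0 of R) = (0.7071,0.7071,0.0000)
R[0][0] = 0.7071

0.707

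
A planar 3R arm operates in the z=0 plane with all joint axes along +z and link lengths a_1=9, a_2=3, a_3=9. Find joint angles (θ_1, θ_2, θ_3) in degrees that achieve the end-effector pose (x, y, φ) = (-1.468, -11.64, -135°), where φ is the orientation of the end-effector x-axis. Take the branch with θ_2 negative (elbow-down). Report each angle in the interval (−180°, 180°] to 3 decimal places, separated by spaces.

-30.003 -135.014 30.017

wrist centre = target − a_3·(cos φ, sin φ) = (4.8960, -5.2760)
cos θ_2 = (51.8070−9²−3²)/(2·9·3) = -0.7073; θ_2 = -135.0138° (elbow-down)
β = atan2(-5.2760,4.8960) = -47.1399°; ψ = atan2(-2.1208,6.8782) = -17.1366°
θ_1 = β − ψ = -30.0033°
θ_3 = φ − θ_1 − θ_2 = 30.0171° (wrapped to (-180°,180°])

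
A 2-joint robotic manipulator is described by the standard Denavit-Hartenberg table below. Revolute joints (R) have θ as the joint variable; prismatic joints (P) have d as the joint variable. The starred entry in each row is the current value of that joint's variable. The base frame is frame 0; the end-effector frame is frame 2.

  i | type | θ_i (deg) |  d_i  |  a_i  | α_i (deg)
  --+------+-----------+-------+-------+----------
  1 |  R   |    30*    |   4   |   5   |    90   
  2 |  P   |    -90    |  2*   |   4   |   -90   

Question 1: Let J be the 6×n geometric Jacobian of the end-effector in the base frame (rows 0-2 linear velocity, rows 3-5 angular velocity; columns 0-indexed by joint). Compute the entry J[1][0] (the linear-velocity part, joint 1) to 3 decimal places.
5.330

axis z_0 = ẑ; lever o_n−o_0 = (5.3301,0.7679,0.0000)
cross product → J_v[:, 0] = (-0.7679,5.3301,0.0000)
J_ω[:, 0] = z_0
entry J[1][0] = 5.3301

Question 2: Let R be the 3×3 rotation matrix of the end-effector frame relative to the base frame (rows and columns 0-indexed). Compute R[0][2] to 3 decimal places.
0.866

End-effector z-axis (col 2 of R) = (0.8660,0.5000,0.0000)
R[0][2] = 0.8660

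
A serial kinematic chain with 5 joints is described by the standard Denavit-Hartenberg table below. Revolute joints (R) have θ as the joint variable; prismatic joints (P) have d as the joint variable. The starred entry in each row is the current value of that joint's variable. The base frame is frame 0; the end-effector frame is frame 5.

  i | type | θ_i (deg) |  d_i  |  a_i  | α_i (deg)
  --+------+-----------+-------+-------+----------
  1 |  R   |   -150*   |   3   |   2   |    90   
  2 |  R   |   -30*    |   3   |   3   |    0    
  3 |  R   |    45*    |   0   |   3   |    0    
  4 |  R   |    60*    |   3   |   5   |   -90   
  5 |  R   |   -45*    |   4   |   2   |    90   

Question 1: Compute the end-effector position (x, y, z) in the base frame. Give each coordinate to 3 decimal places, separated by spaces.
-8.290 3.775 9.507

after link 1: o_1 = (-1.7321, -1.0000, 3.0000)
after link 2: o_2 = (-5.4821, 0.2990, 1.5000)
after link 3: o_3 = (-7.9916, -1.1499, 2.2765)
after link 4: o_4 = (-10.6123, 0.8012, 7.1061)
after link 5: o_5 = (-8.2903, 3.7748, 9.5074)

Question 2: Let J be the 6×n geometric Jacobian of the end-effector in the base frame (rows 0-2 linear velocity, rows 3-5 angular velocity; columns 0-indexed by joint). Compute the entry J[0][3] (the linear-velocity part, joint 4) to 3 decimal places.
axis z_3 = (-0.5000,0.8660,0.0000); lever o_n−o_3 = (-0.2987,4.9246,7.2309)
cross product → J_v[:, 3] = (6.2622,3.6155,-2.2036)
J_ω[:, 3] = z_3
entry J[0][3] = 6.2622

6.262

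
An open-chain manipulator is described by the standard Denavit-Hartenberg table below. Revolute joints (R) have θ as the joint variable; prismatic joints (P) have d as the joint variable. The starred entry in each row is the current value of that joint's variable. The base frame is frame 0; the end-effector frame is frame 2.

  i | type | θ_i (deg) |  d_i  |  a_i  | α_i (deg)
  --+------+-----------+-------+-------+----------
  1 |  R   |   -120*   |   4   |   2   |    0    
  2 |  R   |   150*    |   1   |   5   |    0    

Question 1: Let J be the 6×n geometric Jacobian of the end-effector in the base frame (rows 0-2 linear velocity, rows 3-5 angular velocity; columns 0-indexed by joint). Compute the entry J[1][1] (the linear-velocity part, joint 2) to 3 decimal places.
4.330

axis z_1 = (0.0000,0.0000,1.0000); lever o_n−o_1 = (4.3301,2.5000,1.0000)
cross product → J_v[:, 1] = (-2.5000,4.3301,0.0000)
J_ω[:, 1] = z_1
entry J[1][1] = 4.3301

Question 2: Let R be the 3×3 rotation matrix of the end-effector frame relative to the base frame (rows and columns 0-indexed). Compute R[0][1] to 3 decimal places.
End-effector y-axis (col 1 of R) = (-0.5000,0.8660,0.0000)
R[0][1] = -0.5000

-0.500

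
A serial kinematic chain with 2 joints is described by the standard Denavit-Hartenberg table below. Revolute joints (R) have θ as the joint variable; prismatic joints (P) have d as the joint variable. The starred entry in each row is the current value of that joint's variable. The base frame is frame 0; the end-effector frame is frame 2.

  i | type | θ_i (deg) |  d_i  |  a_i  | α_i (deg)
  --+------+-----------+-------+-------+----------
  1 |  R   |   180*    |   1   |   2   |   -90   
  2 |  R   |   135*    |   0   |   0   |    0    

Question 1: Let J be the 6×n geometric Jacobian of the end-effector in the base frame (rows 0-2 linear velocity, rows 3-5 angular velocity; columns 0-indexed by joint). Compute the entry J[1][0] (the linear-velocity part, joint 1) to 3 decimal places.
axis z_0 = ẑ; lever o_n−o_0 = (-2.0000,0.0000,1.0000)
cross product → J_v[:, 0] = (-0.0000,-2.0000,0.0000)
J_ω[:, 0] = z_0
entry J[1][0] = -2.0000

-2.000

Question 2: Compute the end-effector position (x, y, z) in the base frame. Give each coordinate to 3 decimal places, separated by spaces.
-2.000 0.000 1.000

after link 1: o_1 = (-2.0000, 0.0000, 1.0000)
after link 2: o_2 = (-2.0000, 0.0000, 1.0000)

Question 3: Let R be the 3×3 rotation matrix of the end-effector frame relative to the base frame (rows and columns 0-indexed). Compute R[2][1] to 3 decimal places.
End-effector y-axis (col 1 of R) = (0.7071,-0.0000,0.7071)
R[2][1] = 0.7071

0.707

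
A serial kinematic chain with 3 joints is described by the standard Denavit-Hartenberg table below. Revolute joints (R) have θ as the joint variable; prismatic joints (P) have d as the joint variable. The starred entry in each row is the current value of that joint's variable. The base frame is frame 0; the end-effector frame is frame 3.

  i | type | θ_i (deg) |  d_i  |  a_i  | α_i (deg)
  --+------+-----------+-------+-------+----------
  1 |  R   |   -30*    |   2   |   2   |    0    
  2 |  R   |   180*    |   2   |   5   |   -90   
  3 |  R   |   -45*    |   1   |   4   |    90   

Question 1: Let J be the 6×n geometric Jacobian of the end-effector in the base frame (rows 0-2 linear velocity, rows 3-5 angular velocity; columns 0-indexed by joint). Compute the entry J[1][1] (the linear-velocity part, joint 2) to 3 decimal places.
-7.280

axis z_1 = (0.0000,0.0000,1.0000); lever o_n−o_1 = (-7.2796,3.0482,4.8284)
cross product → J_v[:, 1] = (-3.0482,-7.2796,0.0000)
J_ω[:, 1] = z_1
entry J[1][1] = -7.2796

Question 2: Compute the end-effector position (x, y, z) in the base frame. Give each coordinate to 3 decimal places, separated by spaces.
-5.548 2.048 6.828

after link 1: o_1 = (1.7321, -1.0000, 2.0000)
after link 2: o_2 = (-2.5981, 1.5000, 4.0000)
after link 3: o_3 = (-5.5476, 2.0482, 6.8284)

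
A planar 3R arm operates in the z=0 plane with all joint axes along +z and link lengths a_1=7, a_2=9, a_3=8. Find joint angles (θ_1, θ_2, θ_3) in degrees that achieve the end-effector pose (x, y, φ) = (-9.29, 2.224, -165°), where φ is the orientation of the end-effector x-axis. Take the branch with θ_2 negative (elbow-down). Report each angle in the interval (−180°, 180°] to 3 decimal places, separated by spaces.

wrist centre = target − a_3·(cos φ, sin φ) = (-1.5626, 4.2946)
cos θ_2 = (20.8849−7²−9²)/(2·7·9) = -0.8660; θ_2 = -149.9963° (elbow-down)
β = atan2(4.2946,-1.5626) = 109.9942°; ψ = atan2(-4.5005,-0.7939) = -100.0047°
θ_1 = β − ψ = 209.9988°
θ_3 = φ − θ_1 − θ_2 = 134.9975° (wrapped to (-180°,180°])

-150.001 -149.996 134.997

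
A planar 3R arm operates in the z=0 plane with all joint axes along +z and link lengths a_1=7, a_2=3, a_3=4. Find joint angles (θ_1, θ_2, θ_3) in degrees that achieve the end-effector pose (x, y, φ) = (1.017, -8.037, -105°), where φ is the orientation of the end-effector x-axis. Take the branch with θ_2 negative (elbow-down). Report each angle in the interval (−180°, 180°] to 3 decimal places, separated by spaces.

-44.995 -149.996 89.992

wrist centre = target − a_3·(cos φ, sin φ) = (2.0523, -4.1733)
cos θ_2 = (21.6282−7²−3²)/(2·7·3) = -0.8660; θ_2 = -149.9964° (elbow-down)
β = atan2(-4.1733,2.0523) = -63.8137°; ψ = atan2(-1.5002,4.4020) = -18.8186°
θ_1 = β − ψ = -44.9951°
θ_3 = φ − θ_1 − θ_2 = 89.9916° (wrapped to (-180°,180°])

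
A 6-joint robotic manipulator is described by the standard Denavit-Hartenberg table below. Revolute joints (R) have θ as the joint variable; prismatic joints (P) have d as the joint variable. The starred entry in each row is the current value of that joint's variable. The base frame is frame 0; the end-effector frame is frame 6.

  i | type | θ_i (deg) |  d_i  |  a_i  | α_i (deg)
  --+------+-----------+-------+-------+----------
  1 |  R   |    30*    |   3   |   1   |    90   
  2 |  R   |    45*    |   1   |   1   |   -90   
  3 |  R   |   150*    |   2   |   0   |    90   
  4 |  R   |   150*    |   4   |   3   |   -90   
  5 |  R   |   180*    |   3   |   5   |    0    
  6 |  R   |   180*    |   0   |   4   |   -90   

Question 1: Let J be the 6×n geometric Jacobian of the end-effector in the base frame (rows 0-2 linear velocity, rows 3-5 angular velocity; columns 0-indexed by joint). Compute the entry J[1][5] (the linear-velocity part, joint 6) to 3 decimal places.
-3.707

axis z_5 = (0.9205,0.2428,-0.3062); lever o_n−o_5 = (1.4784,-1.1464,3.5355)
cross product → J_v[:, 5] = (0.5073,-3.7071,-1.4142)
J_ω[:, 5] = z_5
entry J[1][5] = -3.7071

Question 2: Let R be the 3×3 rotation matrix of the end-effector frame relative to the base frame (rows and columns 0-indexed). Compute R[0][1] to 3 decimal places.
End-effector y-axis (col 1 of R) = (-0.9205,-0.2428,0.3062)
R[0][1] = -0.9205

-0.920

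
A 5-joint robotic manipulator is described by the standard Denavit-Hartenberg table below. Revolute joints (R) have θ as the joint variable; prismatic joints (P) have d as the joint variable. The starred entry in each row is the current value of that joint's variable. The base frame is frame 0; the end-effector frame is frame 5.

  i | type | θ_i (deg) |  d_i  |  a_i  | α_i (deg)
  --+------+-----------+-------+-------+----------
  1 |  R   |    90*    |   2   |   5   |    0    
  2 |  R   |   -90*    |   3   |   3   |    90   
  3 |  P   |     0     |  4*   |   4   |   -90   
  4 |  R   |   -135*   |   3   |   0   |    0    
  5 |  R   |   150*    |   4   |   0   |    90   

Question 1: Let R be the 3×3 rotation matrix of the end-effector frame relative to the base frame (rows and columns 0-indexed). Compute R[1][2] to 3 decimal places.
End-effector z-axis (col 2 of R) = (0.2588,-0.9659,0.0000)
R[1][2] = -0.9659

-0.966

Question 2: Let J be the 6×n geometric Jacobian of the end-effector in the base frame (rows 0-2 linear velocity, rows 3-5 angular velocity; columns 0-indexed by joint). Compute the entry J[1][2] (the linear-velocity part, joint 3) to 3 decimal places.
prismatic axis z_2 = (0.0000,-1.0000,0.0000)
J_v[:, 2] = z_2; J_ω[:, 2] = (0,0,0)
entry J[1][2] = -1.0000

-1.000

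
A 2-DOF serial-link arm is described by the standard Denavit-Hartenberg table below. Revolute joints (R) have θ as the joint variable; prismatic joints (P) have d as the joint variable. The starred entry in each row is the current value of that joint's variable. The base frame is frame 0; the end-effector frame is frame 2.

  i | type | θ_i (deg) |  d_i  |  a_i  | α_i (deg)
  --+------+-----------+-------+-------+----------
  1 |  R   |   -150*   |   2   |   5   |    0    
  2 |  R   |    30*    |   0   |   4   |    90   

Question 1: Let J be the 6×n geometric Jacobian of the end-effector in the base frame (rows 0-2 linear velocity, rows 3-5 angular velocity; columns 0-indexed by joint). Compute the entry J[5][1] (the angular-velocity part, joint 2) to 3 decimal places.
axis z_1 = (0.0000,0.0000,1.0000); lever o_n−o_1 = (-2.0000,-3.4641,0.0000)
cross product → J_v[:, 1] = (3.4641,-2.0000,0.0000)
J_ω[:, 1] = z_1
entry J[5][1] = 1.0000

1.000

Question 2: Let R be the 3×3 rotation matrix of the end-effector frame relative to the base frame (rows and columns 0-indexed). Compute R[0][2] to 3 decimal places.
-0.866

End-effector z-axis (col 2 of R) = (-0.8660,0.5000,0.0000)
R[0][2] = -0.8660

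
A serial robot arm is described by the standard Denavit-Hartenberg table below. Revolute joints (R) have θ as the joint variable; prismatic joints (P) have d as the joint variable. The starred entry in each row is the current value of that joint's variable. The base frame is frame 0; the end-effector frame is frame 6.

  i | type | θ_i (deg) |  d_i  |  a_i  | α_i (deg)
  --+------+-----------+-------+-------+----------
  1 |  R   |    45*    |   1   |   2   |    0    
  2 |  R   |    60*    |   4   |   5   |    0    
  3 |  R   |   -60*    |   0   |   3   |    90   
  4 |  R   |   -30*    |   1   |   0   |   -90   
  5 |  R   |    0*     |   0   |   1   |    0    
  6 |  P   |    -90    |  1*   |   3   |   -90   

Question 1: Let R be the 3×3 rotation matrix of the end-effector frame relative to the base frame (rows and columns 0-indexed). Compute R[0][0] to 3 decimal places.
0.707

End-effector x-axis (col 0 of R) = (0.7071,-0.7071,-0.0000)
R[0][0] = 0.7071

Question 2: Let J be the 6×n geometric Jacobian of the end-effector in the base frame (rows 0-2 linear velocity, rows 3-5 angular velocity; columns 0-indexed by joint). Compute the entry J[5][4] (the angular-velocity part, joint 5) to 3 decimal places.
0.866

axis z_4 = (0.3536,0.3536,0.8660); lever o_n−o_4 = (3.0872,-1.1554,0.3660)
cross product → J_v[:, 4] = (1.1300,2.5442,-1.5000)
J_ω[:, 4] = z_4
entry J[5][4] = 0.8660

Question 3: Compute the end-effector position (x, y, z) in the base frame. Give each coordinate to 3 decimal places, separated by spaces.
6.036 6.503 5.366

after link 1: o_1 = (1.4142, 1.4142, 1.0000)
after link 2: o_2 = (0.1201, 6.2438, 5.0000)
after link 3: o_3 = (2.2414, 8.3652, 5.0000)
after link 4: o_4 = (2.9485, 7.6581, 5.0000)
after link 5: o_5 = (3.5609, 8.2704, 4.5000)
after link 6: o_6 = (6.0358, 6.5027, 5.3660)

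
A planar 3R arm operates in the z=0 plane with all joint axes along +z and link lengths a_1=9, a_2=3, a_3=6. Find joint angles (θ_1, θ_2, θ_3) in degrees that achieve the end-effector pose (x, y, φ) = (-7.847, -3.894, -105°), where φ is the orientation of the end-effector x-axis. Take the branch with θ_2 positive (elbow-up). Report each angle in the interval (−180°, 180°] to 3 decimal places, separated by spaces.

150.005 150.007 -45.012

wrist centre = target − a_3·(cos φ, sin φ) = (-6.2941, 1.9016)
cos θ_2 = (43.2314−9²−3²)/(2·9·3) = -0.8661; θ_2 = 150.0068° (elbow-up)
β = atan2(1.9016,-6.2941) = 163.1895°; ψ = atan2(1.4997,6.4017) = 13.1845°
θ_1 = β − ψ = 150.0050°
θ_3 = φ − θ_1 − θ_2 = -45.0118° (wrapped to (-180°,180°])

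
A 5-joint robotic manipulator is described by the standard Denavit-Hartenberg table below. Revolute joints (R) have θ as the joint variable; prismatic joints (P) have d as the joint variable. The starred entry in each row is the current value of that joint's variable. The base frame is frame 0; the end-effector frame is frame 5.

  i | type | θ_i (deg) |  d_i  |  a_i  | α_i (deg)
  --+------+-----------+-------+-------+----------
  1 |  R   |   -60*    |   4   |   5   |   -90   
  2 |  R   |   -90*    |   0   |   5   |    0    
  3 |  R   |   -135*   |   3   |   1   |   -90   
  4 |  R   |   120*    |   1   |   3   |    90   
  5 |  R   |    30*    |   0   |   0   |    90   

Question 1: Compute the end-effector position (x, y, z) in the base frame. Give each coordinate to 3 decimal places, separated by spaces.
after link 1: o_1 = (2.5000, -4.3301, 4.0000)
after link 2: o_2 = (2.5000, -4.3301, 9.0000)
after link 3: o_3 = (4.7445, -2.2178, 8.2929)
after link 4: o_4 = (2.6713, -3.8230, 10.0607)
after link 5: o_5 = (2.6713, -3.8230, 10.0607)

2.671 -3.823 10.061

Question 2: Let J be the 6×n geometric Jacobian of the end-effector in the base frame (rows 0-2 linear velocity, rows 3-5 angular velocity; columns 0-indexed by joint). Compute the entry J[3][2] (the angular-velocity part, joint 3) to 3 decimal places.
axis z_2 = (0.8660,0.5000,0.0000); lever o_n−o_2 = (0.1713,0.5071,1.0607)
cross product → J_v[:, 2] = (0.5303,-0.9186,0.3536)
J_ω[:, 2] = z_2
entry J[3][2] = 0.8660

0.866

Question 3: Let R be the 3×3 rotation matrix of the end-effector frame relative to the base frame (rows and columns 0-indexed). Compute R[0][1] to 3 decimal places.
-0.739

End-effector y-axis (col 1 of R) = (-0.7392,0.2803,-0.6124)
R[0][1] = -0.7392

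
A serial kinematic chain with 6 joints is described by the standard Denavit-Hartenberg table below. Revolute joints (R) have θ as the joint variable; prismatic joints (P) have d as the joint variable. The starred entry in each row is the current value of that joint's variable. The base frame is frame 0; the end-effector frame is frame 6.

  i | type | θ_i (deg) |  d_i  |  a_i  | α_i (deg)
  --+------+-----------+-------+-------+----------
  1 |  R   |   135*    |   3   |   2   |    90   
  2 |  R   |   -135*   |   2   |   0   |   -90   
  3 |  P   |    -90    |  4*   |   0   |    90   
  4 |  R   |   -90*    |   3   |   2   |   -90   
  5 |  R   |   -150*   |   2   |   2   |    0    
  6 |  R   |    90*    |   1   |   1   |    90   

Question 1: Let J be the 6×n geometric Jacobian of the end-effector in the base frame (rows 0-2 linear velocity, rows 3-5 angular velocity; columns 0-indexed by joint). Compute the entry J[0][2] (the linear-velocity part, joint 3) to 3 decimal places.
-0.500

prismatic axis z_2 = (-0.5000,0.5000,-0.7071)
J_v[:, 2] = z_2; J_ω[:, 2] = (0,0,0)
entry J[0][2] = -0.5000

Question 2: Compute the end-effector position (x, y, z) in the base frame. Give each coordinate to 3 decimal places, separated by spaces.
-1.928 8.999 4.155

after link 1: o_1 = (-1.4142, 1.4142, 3.0000)
after link 2: o_2 = (0.0000, 2.8284, 3.0000)
after link 3: o_3 = (-2.0000, 4.8284, 0.1716)
after link 4: o_4 = (-2.5000, 5.3284, 3.7071)
after link 5: o_5 = (-2.4518, 8.1087, 3.1895)
after link 6: o_6 = (-1.9277, 8.9988, 4.1554)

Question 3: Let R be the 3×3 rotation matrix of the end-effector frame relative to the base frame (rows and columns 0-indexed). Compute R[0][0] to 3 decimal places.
End-effector x-axis (col 0 of R) = (-0.1830,0.1830,0.9659)
R[0][0] = -0.1830

-0.183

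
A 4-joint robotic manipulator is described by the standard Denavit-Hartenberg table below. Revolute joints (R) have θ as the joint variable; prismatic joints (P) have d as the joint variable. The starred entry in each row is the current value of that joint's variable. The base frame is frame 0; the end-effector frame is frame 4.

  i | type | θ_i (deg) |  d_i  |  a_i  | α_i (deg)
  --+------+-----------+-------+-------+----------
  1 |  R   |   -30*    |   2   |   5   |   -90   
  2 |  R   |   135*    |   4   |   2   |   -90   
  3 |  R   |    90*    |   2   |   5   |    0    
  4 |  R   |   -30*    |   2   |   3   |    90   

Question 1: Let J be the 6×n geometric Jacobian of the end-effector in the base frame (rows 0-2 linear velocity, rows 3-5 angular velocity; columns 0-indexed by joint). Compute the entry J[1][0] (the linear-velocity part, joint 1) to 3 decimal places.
-2.062

axis z_0 = ẑ; lever o_n−o_0 = (-2.0617,-2.9644,2.3536)
cross product → J_v[:, 0] = (2.9644,-2.0617,0.0000)
J_ω[:, 0] = z_0
entry J[1][0] = -2.0617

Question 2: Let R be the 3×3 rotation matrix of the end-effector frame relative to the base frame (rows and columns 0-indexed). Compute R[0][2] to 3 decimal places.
End-effector z-axis (col 2 of R) = (-0.2803,0.7392,-0.6124)
R[0][2] = -0.2803

-0.280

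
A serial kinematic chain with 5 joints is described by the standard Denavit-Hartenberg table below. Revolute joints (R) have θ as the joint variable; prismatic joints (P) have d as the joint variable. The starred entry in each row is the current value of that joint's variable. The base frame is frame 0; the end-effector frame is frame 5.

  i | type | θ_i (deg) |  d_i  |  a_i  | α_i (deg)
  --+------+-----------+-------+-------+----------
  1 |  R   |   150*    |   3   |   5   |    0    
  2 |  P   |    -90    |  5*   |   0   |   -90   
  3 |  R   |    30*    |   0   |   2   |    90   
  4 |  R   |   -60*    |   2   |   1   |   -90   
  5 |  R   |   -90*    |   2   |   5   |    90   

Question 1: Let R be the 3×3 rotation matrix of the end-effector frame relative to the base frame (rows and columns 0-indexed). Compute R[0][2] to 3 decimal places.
-0.967

End-effector z-axis (col 2 of R) = (-0.9665,0.0580,0.2500)
R[0][2] = -0.9665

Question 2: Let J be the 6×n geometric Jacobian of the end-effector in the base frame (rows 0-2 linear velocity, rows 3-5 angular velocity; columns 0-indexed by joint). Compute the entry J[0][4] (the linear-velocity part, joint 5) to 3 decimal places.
axis z_4 = (-0.0580,0.8995,-0.4330); lever o_n−o_4 = (1.1340,3.9641,3.4641)
cross product → J_v[:, 4] = (4.8325,-0.2901,-1.2500)
J_ω[:, 4] = z_4
entry J[0][4] = 4.8325

4.833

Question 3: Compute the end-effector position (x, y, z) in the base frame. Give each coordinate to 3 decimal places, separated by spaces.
after link 1: o_1 = (-4.3301, 2.5000, 3.0000)
after link 2: o_2 = (-4.3301, 2.5000, 8.0000)
after link 3: o_3 = (-3.4641, 4.0000, 7.0000)
after link 4: o_4 = (-1.9976, 4.8080, 8.4821)
after link 5: o_5 = (-0.8636, 8.7721, 11.9462)

-0.864 8.772 11.946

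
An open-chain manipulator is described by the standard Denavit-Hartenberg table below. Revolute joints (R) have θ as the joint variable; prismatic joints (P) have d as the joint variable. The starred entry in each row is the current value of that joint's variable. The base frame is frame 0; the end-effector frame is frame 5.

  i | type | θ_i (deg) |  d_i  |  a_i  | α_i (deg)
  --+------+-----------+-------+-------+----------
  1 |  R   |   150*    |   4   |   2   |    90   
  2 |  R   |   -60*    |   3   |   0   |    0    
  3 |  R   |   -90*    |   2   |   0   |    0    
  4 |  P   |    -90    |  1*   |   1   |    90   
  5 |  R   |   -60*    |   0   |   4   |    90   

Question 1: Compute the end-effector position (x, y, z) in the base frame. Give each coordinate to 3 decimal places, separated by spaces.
after link 1: o_1 = (-1.7321, 1.0000, 4.0000)
after link 2: o_2 = (-0.2321, 3.5981, 4.0000)
after link 3: o_3 = (0.7679, 5.3301, 4.0000)
after link 4: o_4 = (1.7010, 5.9462, 4.8660)
after link 5: o_5 = (0.8349, 2.4462, 6.5981)

0.835 2.446 6.598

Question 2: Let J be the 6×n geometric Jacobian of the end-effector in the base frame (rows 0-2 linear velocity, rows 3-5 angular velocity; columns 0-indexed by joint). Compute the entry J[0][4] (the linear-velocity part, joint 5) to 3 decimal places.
2.500

axis z_4 = (-0.7500,0.4330,0.5000); lever o_n−o_4 = (-0.8660,-3.5000,1.7321)
cross product → J_v[:, 4] = (2.5000,0.8660,3.0000)
J_ω[:, 4] = z_4
entry J[0][4] = 2.5000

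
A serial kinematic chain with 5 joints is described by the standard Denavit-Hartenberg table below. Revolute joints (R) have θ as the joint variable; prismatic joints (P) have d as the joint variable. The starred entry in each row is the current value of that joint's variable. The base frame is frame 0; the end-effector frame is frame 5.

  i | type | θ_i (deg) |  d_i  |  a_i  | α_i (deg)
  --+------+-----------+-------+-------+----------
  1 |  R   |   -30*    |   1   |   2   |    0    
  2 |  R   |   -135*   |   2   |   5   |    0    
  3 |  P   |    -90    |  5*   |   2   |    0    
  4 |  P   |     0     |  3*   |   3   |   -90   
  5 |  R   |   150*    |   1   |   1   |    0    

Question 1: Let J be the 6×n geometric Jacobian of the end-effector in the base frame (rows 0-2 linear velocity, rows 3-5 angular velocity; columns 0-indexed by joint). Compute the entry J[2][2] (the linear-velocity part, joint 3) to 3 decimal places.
1.000

prismatic axis z_2 = (0.0000,0.0000,1.0000)
J_v[:, 2] = z_2; J_ω[:, 2] = (0,0,0)
entry J[2][2] = 1.0000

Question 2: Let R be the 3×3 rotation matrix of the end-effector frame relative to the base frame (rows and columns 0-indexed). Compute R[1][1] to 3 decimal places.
End-effector y-axis (col 1 of R) = (0.1294,-0.4830,0.8660)
R[1][1] = -0.4830

-0.483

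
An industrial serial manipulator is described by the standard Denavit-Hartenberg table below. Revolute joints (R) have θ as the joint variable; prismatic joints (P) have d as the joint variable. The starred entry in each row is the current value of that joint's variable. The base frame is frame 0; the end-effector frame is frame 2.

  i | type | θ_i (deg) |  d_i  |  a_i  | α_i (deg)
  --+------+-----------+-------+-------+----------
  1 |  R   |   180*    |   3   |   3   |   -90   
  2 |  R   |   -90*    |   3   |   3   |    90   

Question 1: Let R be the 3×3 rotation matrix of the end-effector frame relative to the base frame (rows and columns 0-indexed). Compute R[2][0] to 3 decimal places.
End-effector x-axis (col 0 of R) = (-0.0000,0.0000,1.0000)
R[2][0] = 1.0000

1.000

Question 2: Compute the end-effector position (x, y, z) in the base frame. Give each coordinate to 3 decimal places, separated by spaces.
after link 1: o_1 = (-3.0000, 0.0000, 3.0000)
after link 2: o_2 = (-3.0000, -3.0000, 6.0000)

-3.000 -3.000 6.000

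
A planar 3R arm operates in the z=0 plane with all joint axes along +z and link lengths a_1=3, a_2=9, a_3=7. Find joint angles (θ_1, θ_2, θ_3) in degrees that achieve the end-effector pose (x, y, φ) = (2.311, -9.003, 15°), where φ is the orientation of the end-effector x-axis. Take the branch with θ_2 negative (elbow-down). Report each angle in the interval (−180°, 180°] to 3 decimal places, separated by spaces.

wrist centre = target − a_3·(cos φ, sin φ) = (-4.4505, -10.8147)
cos θ_2 = (136.7652−3²−9²)/(2·3·9) = 0.8660; θ_2 = -30.0003° (elbow-down)
β = atan2(-10.8147,-4.4505) = -112.3682°; ψ = atan2(-4.5000,10.7942) = -22.6310°
θ_1 = β − ψ = -89.7372°
θ_3 = φ − θ_1 − θ_2 = 134.7375° (wrapped to (-180°,180°])

-89.737 -30.000 134.737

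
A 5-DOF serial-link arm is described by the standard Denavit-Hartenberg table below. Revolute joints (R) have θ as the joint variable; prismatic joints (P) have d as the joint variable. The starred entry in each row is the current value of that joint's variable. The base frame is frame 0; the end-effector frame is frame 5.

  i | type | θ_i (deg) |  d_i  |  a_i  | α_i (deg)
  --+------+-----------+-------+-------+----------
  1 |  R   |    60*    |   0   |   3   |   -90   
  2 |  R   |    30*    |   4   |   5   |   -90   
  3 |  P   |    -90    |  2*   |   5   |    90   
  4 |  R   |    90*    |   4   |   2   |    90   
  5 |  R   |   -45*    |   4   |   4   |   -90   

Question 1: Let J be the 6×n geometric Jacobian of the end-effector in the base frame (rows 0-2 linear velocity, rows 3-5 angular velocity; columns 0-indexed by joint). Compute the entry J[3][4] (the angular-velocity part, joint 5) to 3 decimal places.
-0.866

axis z_4 = (-0.8660,0.5000,0.0000); lever o_n−o_4 = (-2.9465,2.8966,-3.8637)
cross product → J_v[:, 4] = (-1.9319,-3.3461,-1.0353)
J_ω[:, 4] = z_4
entry J[3][4] = -0.8660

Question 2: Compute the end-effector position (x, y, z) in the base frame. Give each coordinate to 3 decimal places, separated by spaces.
after link 1: o_1 = (1.5000, 2.5981, 0.0000)
after link 2: o_2 = (0.2010, 8.3481, -2.5000)
after link 3: o_3 = (-4.6292, 9.9821, -4.2321)
after link 4: o_4 = (-6.8612, 6.1160, -3.9641)
after link 5: o_5 = (-9.8077, 9.0126, -7.8278)

-9.808 9.013 -7.828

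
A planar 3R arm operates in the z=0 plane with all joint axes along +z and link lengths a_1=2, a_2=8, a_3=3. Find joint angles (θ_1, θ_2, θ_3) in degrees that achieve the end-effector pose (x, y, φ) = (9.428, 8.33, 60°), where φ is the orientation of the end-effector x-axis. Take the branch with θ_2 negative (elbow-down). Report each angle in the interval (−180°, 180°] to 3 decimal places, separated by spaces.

60.014 -30.017 30.003

wrist centre = target − a_3·(cos φ, sin φ) = (7.9280, 5.7319)
cos θ_2 = (95.7081−2²−8²)/(2·2·8) = 0.8659; θ_2 = -30.0167° (elbow-down)
β = atan2(5.7319,7.9280) = 35.8668°; ψ = atan2(-4.0020,8.9270) = -24.1469°
θ_1 = β − ψ = 60.0137°
θ_3 = φ − θ_1 − θ_2 = 30.0030° (wrapped to (-180°,180°])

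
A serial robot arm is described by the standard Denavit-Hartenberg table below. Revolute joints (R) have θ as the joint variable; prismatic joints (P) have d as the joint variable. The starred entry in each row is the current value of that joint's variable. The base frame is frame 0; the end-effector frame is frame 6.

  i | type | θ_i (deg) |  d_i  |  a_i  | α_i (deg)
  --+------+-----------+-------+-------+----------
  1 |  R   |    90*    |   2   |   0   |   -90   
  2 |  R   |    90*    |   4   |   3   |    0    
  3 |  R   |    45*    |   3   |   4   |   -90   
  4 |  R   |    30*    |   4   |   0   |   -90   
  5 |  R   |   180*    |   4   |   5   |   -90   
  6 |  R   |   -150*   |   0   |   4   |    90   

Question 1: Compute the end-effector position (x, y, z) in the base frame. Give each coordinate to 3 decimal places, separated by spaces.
after link 1: o_1 = (0.0000, 0.0000, 2.0000)
after link 2: o_2 = (-4.0000, 0.0000, -1.0000)
after link 3: o_3 = (-7.0000, -2.8284, -3.8284)
after link 4: o_4 = (-7.0000, -5.6569, -1.0000)
after link 5: o_5 = (-6.0359, -1.1808, 3.4761)
after link 6: o_6 = (-2.5718, -2.5950, 2.0619)

-2.572 -2.595 2.062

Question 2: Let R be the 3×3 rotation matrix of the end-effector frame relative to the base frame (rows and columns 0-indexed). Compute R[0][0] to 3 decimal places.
End-effector x-axis (col 0 of R) = (0.8660,-0.3536,-0.3536)
R[0][0] = 0.8660

0.866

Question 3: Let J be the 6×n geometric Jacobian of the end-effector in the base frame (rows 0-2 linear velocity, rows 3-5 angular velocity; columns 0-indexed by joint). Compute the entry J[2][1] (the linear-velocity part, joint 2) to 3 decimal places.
axis z_1 = (-1.0000,0.0000,0.0000); lever o_n−o_1 = (-2.5718,-2.5950,0.0619)
cross product → J_v[:, 1] = (0.0000,0.0619,2.5950)
J_ω[:, 1] = z_1
entry J[2][1] = 2.5950

2.595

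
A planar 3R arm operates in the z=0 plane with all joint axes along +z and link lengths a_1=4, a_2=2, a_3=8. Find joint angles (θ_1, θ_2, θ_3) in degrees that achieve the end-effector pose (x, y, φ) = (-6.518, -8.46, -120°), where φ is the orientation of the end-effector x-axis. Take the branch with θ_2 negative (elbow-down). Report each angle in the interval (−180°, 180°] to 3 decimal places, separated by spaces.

-120.011 -134.998 135.009

wrist centre = target − a_3·(cos φ, sin φ) = (-2.5180, -1.5318)
cos θ_2 = (8.6867−4²−2²)/(2·4·2) = -0.7071; θ_2 = -134.9978° (elbow-down)
β = atan2(-1.5318,-2.5180) = -148.6862°; ψ = atan2(-1.4143,2.5858) = -28.6755°
θ_1 = β − ψ = -120.0108°
θ_3 = φ − θ_1 − θ_2 = 135.0086° (wrapped to (-180°,180°])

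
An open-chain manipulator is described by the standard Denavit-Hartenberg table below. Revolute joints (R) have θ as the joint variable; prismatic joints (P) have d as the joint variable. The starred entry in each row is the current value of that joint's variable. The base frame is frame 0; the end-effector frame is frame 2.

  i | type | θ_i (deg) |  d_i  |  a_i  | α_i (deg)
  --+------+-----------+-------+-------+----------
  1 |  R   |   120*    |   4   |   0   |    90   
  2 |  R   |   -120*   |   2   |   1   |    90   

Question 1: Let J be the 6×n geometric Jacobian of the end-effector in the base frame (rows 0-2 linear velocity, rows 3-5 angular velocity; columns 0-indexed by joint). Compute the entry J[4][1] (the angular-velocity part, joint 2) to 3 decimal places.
0.500

axis z_1 = (0.8660,0.5000,0.0000); lever o_n−o_1 = (1.9821,0.5670,-0.8660)
cross product → J_v[:, 1] = (-0.4330,0.7500,-0.5000)
J_ω[:, 1] = z_1
entry J[4][1] = 0.5000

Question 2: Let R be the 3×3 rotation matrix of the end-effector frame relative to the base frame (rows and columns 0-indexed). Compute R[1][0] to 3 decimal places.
End-effector x-axis (col 0 of R) = (0.2500,-0.4330,-0.8660)
R[1][0] = -0.4330

-0.433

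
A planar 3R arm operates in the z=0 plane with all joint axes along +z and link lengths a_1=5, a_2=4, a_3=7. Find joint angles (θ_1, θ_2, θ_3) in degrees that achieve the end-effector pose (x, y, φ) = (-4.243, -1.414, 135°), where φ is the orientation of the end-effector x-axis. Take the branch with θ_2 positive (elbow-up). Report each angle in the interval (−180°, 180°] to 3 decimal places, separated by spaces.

wrist centre = target − a_3·(cos φ, sin φ) = (0.7067, -6.3637)
cos θ_2 = (40.9968−5²−4²)/(2·5·4) = -0.0001; θ_2 = 90.0046° (elbow-up)
β = atan2(-6.3637,0.7067) = -83.6628°; ψ = atan2(4.0000,4.9997) = 38.6616°
θ_1 = β − ψ = -122.3244°
θ_3 = φ − θ_1 − θ_2 = 167.3198° (wrapped to (-180°,180°])

-122.324 90.005 167.320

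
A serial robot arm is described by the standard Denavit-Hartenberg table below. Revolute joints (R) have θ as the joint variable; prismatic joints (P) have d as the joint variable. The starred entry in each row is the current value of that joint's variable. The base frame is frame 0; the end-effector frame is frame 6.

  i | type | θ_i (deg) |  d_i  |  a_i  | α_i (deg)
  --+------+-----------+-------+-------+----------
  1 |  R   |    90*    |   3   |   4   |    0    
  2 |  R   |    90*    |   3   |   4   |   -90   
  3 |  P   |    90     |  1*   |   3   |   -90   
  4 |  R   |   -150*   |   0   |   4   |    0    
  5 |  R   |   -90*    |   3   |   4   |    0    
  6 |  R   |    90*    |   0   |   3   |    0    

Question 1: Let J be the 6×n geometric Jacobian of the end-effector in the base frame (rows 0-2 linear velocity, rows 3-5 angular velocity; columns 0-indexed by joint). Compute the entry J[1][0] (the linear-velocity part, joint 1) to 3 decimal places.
axis z_0 = ẑ; lever o_n−o_0 = (-1.0000,2.9641,11.0622)
cross product → J_v[:, 0] = (-2.9641,-1.0000,0.0000)
J_ω[:, 0] = z_0
entry J[1][0] = -1.0000

-1.000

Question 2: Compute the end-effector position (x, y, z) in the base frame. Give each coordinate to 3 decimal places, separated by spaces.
-1.000 2.964 11.062

after link 1: o_1 = (0.0000, 4.0000, 3.0000)
after link 2: o_2 = (-4.0000, 4.0000, 6.0000)
after link 3: o_3 = (-4.0000, 3.0000, 3.0000)
after link 4: o_4 = (-4.0000, 1.0000, 6.4641)
after link 5: o_5 = (-1.0000, 4.4641, 8.4641)
after link 6: o_6 = (-1.0000, 2.9641, 11.0622)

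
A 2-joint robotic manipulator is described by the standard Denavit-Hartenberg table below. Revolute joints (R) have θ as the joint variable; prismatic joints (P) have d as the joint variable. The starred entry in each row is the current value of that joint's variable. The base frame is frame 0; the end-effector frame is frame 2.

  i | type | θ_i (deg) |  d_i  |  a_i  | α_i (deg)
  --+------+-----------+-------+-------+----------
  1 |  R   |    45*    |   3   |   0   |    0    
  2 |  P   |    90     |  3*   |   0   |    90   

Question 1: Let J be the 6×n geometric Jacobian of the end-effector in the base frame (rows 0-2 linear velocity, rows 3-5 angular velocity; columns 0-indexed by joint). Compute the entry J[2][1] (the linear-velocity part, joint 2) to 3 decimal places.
1.000

prismatic axis z_1 = (0.0000,0.0000,1.0000)
J_v[:, 1] = z_1; J_ω[:, 1] = (0,0,0)
entry J[2][1] = 1.0000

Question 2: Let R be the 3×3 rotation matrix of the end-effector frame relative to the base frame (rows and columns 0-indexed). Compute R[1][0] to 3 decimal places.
0.707

End-effector x-axis (col 0 of R) = (-0.7071,0.7071,0.0000)
R[1][0] = 0.7071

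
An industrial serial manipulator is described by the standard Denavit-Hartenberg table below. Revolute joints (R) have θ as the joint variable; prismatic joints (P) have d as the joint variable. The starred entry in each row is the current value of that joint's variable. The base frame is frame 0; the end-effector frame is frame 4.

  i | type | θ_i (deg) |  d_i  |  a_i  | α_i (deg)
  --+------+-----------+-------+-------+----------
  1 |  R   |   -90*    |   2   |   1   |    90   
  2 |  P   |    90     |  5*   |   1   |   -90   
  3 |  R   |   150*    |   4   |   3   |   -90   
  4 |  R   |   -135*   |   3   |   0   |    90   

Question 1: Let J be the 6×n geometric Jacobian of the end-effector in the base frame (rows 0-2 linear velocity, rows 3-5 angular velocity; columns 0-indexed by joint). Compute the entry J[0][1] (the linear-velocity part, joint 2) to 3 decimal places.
prismatic axis z_1 = (-1.0000,-0.0000,0.0000)
J_v[:, 1] = z_1; J_ω[:, 1] = (0,0,0)
entry J[0][1] = -1.0000

-1.000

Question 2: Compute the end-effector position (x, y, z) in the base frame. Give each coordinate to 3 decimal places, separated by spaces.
after link 1: o_1 = (0.0000, -1.0000, 2.0000)
after link 2: o_2 = (-5.0000, -1.0000, 3.0000)
after link 3: o_3 = (-3.5000, 3.0000, 0.4019)
after link 4: o_4 = (-6.0981, 3.0000, -1.0981)

-6.098 3.000 -1.098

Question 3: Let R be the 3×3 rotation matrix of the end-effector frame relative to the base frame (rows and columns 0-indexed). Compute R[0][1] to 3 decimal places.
-0.866

End-effector y-axis (col 1 of R) = (-0.8660,0.0000,-0.5000)
R[0][1] = -0.8660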